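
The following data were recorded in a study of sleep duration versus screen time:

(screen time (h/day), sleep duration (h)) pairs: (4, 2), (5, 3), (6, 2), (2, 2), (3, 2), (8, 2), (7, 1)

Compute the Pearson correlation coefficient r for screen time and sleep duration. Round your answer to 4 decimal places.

n = 7, Σx = 35, Σy = 14, Σxy = 68, Σx² = 203, Σy² = 30
Sxx = Σx² − (Σx)²/n = 203 − 175 = 28
Sxy = Σxy − (Σx)(Σy)/n = 68 − 70 = -2
Syy = Σy² − (Σy)²/n = 30 − 28 = 2
r = Sxy/√(Sxx·Syy) = -2/√(56) = -2/7.483315 = -0.267261

-0.2673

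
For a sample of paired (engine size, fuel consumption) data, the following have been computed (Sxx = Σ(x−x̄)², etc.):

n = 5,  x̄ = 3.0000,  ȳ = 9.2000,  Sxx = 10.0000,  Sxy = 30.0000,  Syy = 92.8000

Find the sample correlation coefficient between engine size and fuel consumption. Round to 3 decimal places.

r = Sxy/√(Sxx·Syy) = 30/√(928) = 30/30.463092 = 0.984798

0.985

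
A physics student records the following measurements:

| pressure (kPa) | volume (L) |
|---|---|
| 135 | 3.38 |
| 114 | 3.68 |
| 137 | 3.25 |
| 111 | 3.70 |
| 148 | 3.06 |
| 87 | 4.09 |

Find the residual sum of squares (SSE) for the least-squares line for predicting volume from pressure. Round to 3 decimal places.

0.008

n = 6, Σx = 732, Σy = 21.16, Σxy = 2540.48, Σx² = 91784, Σy² = 75.311
Sxx = Σx² − (Σx)²/n = 91784 − 89304 = 2480
Sxy = Σxy − (Σx)(Σy)/n = 2540.48 − 2581.52 = -41.04
Syy = Σy² − (Σy)²/n = 75.311 − 74.624267 = 0.686733
b = Sxy/Sxx = -41.04/2480 = -0.016548
SSE = Syy − b·Sxy = 0.686733 − (-0.016548)·(-41.04) = 0.007588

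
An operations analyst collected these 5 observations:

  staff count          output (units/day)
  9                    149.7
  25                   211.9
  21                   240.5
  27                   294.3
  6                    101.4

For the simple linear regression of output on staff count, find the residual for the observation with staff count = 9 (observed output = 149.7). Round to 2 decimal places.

n = 5, Σx = 88, Σy = 997.8, Σxy = 20249.8, Σx² = 1912
Sxx = Σx² − (Σx)²/n = 1912 − 1548.8 = 363.2
Sxy = Σxy − (Σx)(Σy)/n = 20249.8 − 17561.28 = 2688.52
b = Sxy/Sxx = 2688.52/363.2 = 7.402313
a = ȳ − b·x̄ = 199.56 − 7.402313·17.6 = 69.279295
ŷ(9) = 69.279295 + 7.402313·9 = 135.900110
residual = y − ŷ = 149.7 − 135.900110 = 13.799890

13.80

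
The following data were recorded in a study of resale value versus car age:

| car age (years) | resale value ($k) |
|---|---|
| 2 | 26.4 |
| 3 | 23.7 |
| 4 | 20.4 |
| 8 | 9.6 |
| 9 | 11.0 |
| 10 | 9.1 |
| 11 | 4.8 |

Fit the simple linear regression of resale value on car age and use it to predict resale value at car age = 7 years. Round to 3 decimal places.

n = 7, Σx = 47, Σy = 105, Σxy = 525.1, Σx² = 395
Sxx = Σx² − (Σx)²/n = 395 − 315.571429 = 79.428571
Sxy = Σxy − (Σx)(Σy)/n = 525.1 − 705 = -179.9
b = Sxy/Sxx = -179.9/79.428571 = -2.264928
a = ȳ − b·x̄ = 15 − (-2.264928)·6.714286 = 30.207374
ŷ(7) = a + b·7 = 30.207374 + (-2.264928)·7 = 14.352878

14.353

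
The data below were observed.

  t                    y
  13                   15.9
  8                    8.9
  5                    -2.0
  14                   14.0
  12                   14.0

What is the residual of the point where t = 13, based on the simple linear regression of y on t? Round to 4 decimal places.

1.0318

n = 5, Σx = 52, Σy = 50.8, Σxy = 631.9, Σx² = 598
Sxx = Σx² − (Σx)²/n = 598 − 540.8 = 57.2
Sxy = Σxy − (Σx)(Σy)/n = 631.9 − 528.32 = 103.58
b = Sxy/Sxx = 103.58/57.2 = 1.810839
a = ȳ − b·x̄ = 10.16 − 1.810839·10.4 = -8.672727
ŷ(13) = -8.672727 + 1.810839·13 = 14.868182
residual = y − ŷ = 15.9 − 14.868182 = 1.031818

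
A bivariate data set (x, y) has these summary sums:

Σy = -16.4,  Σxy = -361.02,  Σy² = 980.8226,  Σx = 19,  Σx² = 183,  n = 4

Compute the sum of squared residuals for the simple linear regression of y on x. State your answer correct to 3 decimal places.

Sxx = Σx² − (Σx)²/n = 183 − 90.25 = 92.75
Sxy = Σxy − (Σx)(Σy)/n = -361.02 − (-77.9) = -283.12
Syy = Σy² − (Σy)²/n = 980.8226 − 67.24 = 913.5826
b = Sxy/Sxx = -283.12/92.75 = -3.052507
SSE = Syy − b·Sxy = 913.5826 − (-3.052507)·(-283.12) = 49.356892

49.357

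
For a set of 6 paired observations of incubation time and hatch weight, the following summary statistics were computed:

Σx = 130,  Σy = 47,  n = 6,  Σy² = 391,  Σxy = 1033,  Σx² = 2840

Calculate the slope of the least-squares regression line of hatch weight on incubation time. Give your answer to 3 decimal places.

Sxx = Σx² − (Σx)²/n = 2840 − 2816.666667 = 23.333333
Sxy = Σxy − (Σx)(Σy)/n = 1033 − 1018.333333 = 14.666667
b = Sxy/Sxx = 14.666667/23.333333 = 0.628571

0.629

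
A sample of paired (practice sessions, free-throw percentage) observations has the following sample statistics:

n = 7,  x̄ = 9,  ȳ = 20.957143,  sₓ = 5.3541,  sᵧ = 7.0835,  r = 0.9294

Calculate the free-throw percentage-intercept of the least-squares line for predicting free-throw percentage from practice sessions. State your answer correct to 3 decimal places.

9.891

b = r · sᵧ/sₓ = 0.9294 · 7.0835/5.3541 = 1.229601
a = ȳ − b·x̄ = 20.957143 − 1.229601·9 = 9.890737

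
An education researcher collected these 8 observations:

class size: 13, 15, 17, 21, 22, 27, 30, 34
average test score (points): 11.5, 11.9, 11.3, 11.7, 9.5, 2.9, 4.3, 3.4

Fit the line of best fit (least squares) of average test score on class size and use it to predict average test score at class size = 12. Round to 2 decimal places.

n = 8, Σx = 179, Σy = 66.5, Σxy = 1297.7, Σx² = 4393
Sxx = Σx² − (Σx)²/n = 4393 − 4005.125 = 387.875
Sxy = Σxy − (Σx)(Σy)/n = 1297.7 − 1487.9375 = -190.2375
b = Sxy/Sxx = -190.2375/387.875 = -0.490461
a = ȳ − b·x̄ = 8.3125 − (-0.490461)·22.375 = 19.286561
ŷ(12) = a + b·12 = 19.286561 + (-0.490461)·12 = 13.401031

13.40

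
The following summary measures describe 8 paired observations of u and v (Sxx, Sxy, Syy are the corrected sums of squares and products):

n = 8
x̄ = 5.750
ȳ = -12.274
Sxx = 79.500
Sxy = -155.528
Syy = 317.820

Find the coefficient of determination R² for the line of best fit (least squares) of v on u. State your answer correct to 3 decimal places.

0.957

R² = Sxy²/(Sxx·Syy) = (-155.528)²/(79.5·317.82) = 0.957346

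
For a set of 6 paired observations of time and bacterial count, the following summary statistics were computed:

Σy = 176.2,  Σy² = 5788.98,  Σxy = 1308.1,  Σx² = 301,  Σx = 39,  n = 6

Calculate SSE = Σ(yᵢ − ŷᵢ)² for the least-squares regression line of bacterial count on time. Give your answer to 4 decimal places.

56.5978

Sxx = Σx² − (Σx)²/n = 301 − 253.5 = 47.5
Sxy = Σxy − (Σx)(Σy)/n = 1308.1 − 1145.3 = 162.8
Syy = Σy² − (Σy)²/n = 5788.98 − 5174.406667 = 614.573333
b = Sxy/Sxx = 162.8/47.5 = 3.427368
SSE = Syy − b·Sxy = 614.573333 − 3.427368·162.8 = 56.597754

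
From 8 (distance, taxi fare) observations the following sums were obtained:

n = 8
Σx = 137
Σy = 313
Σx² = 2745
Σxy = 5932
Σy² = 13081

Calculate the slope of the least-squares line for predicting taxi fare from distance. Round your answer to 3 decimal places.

1.434

Sxx = Σx² − (Σx)²/n = 2745 − 2346.125 = 398.875
Sxy = Σxy − (Σx)(Σy)/n = 5932 − 5360.125 = 571.875
b = Sxy/Sxx = 571.875/398.875 = 1.433720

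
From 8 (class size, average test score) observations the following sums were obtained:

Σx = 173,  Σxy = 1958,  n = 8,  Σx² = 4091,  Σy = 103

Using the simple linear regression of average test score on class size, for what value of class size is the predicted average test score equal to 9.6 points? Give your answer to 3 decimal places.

25.879

Sxx = Σx² − (Σx)²/n = 4091 − 3741.125 = 349.875
Sxy = Σxy − (Σx)(Σy)/n = 1958 − 2227.375 = -269.375
b = Sxy/Sxx = -269.375/349.875 = -0.769918
a = ȳ − b·x̄ = 12.875 − (-0.769918)·21.625 = 29.524473
Set a + b·x = 9.6: x = (9.6 − 29.524473) / (-0.769918) = 25.878701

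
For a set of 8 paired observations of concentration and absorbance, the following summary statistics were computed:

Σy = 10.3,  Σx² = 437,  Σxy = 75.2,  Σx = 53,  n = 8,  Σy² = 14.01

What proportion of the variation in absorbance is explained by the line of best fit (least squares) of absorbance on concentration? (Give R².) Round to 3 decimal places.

0.754

Sxx = Σx² − (Σx)²/n = 437 − 351.125 = 85.875
Sxy = Σxy − (Σx)(Σy)/n = 75.2 − 68.2375 = 6.9625
Syy = Σy² − (Σy)²/n = 14.01 − 13.26125 = 0.74875
R² = Sxy²/(Sxx·Syy) = (6.9625)²/(85.875·0.74875) = 0.753923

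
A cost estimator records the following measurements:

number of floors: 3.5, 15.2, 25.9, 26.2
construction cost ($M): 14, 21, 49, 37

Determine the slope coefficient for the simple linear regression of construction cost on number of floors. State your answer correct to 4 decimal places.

n = 4, Σx = 70.8, Σy = 121, Σxy = 2606.7, Σx² = 1600.54
Sxx = Σx² − (Σx)²/n = 1600.54 − 1253.16 = 347.38
Sxy = Σxy − (Σx)(Σy)/n = 2606.7 − 2141.7 = 465
b = Sxy/Sxx = 465/347.38 = 1.338592

1.3386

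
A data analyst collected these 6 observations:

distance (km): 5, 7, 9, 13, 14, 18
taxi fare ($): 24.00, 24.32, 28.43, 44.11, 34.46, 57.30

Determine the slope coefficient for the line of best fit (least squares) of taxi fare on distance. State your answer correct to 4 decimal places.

2.4963

n = 6, Σx = 66, Σy = 212.62, Σxy = 2633.38, Σx² = 844
Sxx = Σx² − (Σx)²/n = 844 − 726 = 118
Sxy = Σxy − (Σx)(Σy)/n = 2633.38 − 2338.82 = 294.56
b = Sxy/Sxx = 294.56/118 = 2.496271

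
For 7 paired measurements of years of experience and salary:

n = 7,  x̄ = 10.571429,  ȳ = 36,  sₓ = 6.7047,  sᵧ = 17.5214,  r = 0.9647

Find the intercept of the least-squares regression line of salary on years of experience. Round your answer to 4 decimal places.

b = r · sᵧ/sₓ = 0.9647 · 17.5214/6.7047 = 2.521052
a = ȳ − b·x̄ = 36 − 2.521052·10.571429 = 9.348882

9.3489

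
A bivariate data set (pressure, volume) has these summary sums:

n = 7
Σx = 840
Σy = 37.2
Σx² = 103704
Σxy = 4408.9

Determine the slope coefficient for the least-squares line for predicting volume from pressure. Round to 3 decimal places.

Sxx = Σx² − (Σx)²/n = 103704 − 100800 = 2904
Sxy = Σxy − (Σx)(Σy)/n = 4408.9 − 4464 = -55.1
b = Sxy/Sxx = -55.1/2904 = -0.018974

-0.019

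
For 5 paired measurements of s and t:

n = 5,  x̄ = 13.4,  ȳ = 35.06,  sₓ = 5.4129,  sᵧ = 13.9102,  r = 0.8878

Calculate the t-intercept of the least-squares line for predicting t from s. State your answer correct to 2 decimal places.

b = r · sᵧ/sₓ = 0.8878 · 13.9102/5.4129 = 2.281490
a = ȳ − b·x̄ = 35.06 − 2.281490·13.4 = 4.488038

4.49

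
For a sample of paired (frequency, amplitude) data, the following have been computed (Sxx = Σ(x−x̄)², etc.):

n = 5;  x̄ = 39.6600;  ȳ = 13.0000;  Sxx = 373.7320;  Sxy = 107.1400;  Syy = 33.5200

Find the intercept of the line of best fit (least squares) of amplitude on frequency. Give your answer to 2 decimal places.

1.63

b = Sxy/Sxx = 107.14/373.732 = 0.286676
a = ȳ − b·x̄ = 13 − 0.286676·39.66 = 1.630429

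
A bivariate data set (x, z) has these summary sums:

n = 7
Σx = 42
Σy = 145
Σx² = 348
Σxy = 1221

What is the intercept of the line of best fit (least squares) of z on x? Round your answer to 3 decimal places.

Sxx = Σx² − (Σx)²/n = 348 − 252 = 96
Sxy = Σxy − (Σx)(Σy)/n = 1221 − 870 = 351
b = Sxy/Sxx = 351/96 = 3.65625
a = ȳ − b·x̄ = 20.714286 − 3.65625·6 = -1.223214

-1.223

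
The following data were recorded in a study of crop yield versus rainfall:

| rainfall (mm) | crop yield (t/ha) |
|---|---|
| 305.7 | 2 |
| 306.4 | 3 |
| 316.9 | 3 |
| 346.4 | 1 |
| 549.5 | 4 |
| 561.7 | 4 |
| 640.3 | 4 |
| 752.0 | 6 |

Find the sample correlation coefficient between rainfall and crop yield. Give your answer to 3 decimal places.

0.860

n = 8, Σx = 3778.9, Σy = 27, Σxy = 14345.7, Σx² = 2000697.25, Σy² = 107
Sxx = Σx² − (Σx)²/n = 2000697.25 − 1785010.65125 = 215686.59875
Sxy = Σxy − (Σx)(Σy)/n = 14345.7 − 12753.7875 = 1591.9125
Syy = Σy² − (Σy)²/n = 107 − 91.125 = 15.875
r = Sxy/√(Sxx·Syy) = 1591.9125/√(3424024.755156) = 1591.9125/1850.412050 = 0.860302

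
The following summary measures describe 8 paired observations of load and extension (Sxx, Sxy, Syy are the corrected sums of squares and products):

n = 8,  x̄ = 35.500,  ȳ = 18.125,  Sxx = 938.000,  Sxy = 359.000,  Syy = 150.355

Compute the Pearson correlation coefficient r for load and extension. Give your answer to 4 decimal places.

0.9559

r = Sxy/√(Sxx·Syy) = 359/√(141032.99) = 359/375.543593 = 0.955948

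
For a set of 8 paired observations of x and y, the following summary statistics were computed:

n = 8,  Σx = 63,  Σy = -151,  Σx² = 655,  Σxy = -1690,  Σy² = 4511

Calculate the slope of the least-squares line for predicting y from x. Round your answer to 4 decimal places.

-3.1526

Sxx = Σx² − (Σx)²/n = 655 − 496.125 = 158.875
Sxy = Σxy − (Σx)(Σy)/n = -1690 − (-1189.125) = -500.875
b = Sxy/Sxx = -500.875/158.875 = -3.152636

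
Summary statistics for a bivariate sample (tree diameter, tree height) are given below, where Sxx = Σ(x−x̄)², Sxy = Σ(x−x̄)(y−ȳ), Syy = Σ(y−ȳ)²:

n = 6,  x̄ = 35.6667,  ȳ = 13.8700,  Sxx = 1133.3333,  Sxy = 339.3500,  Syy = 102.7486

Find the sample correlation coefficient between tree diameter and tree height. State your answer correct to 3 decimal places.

r = Sxy/√(Sxx·Syy) = 339.35/√(116448.409908) = 339.35/341.245381 = 0.994446

0.994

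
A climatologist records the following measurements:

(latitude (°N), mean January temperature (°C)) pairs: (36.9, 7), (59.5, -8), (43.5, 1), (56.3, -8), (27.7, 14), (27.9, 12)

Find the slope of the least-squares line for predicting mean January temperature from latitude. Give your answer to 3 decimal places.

-0.698

n = 6, Σx = 251.8, Σy = 18, Σxy = 98, Σx² = 11509.5
Sxx = Σx² − (Σx)²/n = 11509.5 − 10567.206667 = 942.293333
Sxy = Σxy − (Σx)(Σy)/n = 98 − 755.4 = -657.4
b = Sxy/Sxx = -657.4/942.293333 = -0.697660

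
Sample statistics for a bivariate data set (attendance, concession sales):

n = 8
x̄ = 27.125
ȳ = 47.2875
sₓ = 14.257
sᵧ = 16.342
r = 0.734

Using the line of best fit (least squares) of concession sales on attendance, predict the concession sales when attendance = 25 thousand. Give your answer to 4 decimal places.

b = r · sᵧ/sₓ = 0.734 · 16.342/14.257 = 0.841343
a = ȳ − b·x̄ = 47.2875 − 0.841343·27.125 = 24.466070
ŷ(25) = a + b·25 = 24.466070 + 0.841343·25 = 45.499646

45.4996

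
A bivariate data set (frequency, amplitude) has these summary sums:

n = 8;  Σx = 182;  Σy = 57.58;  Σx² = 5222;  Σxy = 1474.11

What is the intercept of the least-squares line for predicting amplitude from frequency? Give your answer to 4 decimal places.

3.7442

Sxx = Σx² − (Σx)²/n = 5222 − 4140.5 = 1081.5
Sxy = Σxy − (Σx)(Σy)/n = 1474.11 − 1309.945 = 164.165
b = Sxy/Sxx = 164.165/1081.5 = 0.151794
a = ȳ − b·x̄ = 7.1975 − 0.151794·22.75 = 3.744191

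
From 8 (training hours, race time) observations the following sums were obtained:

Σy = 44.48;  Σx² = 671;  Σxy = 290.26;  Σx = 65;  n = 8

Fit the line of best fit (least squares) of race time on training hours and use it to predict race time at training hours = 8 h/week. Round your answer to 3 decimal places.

5.622

Sxx = Σx² − (Σx)²/n = 671 − 528.125 = 142.875
Sxy = Σxy − (Σx)(Σy)/n = 290.26 − 361.4 = -71.14
b = Sxy/Sxx = -71.14/142.875 = -0.497918
a = ȳ − b·x̄ = 5.56 − (-0.497918)·8.125 = 9.605582
ŷ(8) = a + b·8 = 9.605582 + (-0.497918)·8 = 5.622240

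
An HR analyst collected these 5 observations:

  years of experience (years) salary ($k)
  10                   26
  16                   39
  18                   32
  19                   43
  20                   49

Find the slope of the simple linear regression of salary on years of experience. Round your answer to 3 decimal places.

n = 5, Σx = 83, Σy = 189, Σxy = 3257, Σx² = 1441
Sxx = Σx² − (Σx)²/n = 1441 − 1377.8 = 63.2
Sxy = Σxy − (Σx)(Σy)/n = 3257 − 3137.4 = 119.6
b = Sxy/Sxx = 119.6/63.2 = 1.892405

1.892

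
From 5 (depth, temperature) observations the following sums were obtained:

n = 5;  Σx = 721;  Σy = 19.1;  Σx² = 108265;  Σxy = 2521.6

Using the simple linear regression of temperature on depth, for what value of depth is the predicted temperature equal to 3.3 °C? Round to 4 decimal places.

Sxx = Σx² − (Σx)²/n = 108265 − 103968.2 = 4296.8
Sxy = Σxy − (Σx)(Σy)/n = 2521.6 − 2754.22 = -232.62
b = Sxy/Sxx = -232.62/4296.8 = -0.054138
a = ȳ − b·x̄ = 3.82 − (-0.054138)·144.2 = 11.626694
Set a + b·x = 3.3: x = (3.3 − 11.626694) / (-0.054138) = 153.805090

153.8051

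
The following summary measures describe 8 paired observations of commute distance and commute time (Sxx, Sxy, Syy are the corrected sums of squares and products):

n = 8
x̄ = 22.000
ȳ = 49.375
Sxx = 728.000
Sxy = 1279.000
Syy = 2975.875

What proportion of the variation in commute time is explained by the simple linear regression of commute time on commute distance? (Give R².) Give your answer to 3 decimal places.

R² = Sxy²/(Sxx·Syy) = (1279)²/(728·2975.875) = 0.755084

0.755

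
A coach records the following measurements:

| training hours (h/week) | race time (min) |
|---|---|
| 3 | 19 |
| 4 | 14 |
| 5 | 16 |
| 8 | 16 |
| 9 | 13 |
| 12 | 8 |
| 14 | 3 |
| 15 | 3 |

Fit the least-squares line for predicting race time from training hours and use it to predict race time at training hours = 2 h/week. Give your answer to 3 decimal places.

19.920

n = 8, Σx = 70, Σy = 92, Σxy = 621, Σx² = 760
Sxx = Σx² − (Σx)²/n = 760 − 612.5 = 147.5
Sxy = Σxy − (Σx)(Σy)/n = 621 − 805 = -184
b = Sxy/Sxx = -184/147.5 = -1.247458
a = ȳ − b·x̄ = 11.5 − (-1.247458)·8.75 = 22.415254
ŷ(2) = a + b·2 = 22.415254 + (-1.247458)·2 = 19.920339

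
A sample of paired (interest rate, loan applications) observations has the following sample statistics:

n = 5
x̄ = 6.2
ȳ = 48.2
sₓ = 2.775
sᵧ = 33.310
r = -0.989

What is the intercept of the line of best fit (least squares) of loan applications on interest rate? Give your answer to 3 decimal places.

121.804

b = r · sᵧ/sₓ = -0.989 · 33.31/2.775 = -11.871564
a = ȳ − b·x̄ = 48.2 − (-11.871564)·6.2 = 121.803697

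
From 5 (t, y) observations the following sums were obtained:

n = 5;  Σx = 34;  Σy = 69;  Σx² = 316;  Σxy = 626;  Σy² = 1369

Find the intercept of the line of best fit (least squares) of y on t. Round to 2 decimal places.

Sxx = Σx² − (Σx)²/n = 316 − 231.2 = 84.8
Sxy = Σxy − (Σx)(Σy)/n = 626 − 469.2 = 156.8
b = Sxy/Sxx = 156.8/84.8 = 1.849057
a = ȳ − b·x̄ = 13.8 − 1.849057·6.8 = 1.226415

1.23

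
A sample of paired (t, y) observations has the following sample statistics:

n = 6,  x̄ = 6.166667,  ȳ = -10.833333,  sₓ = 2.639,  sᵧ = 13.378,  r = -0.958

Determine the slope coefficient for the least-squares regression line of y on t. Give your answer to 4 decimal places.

-4.8564

b = r · sᵧ/sₓ = -0.958 · 13.378/2.639 = -4.856432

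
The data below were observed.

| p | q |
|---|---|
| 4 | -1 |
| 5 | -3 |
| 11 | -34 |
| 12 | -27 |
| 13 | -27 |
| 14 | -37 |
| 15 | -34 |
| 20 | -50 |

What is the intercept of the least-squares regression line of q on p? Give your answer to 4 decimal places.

n = 8, Σx = 94, Σy = -213, Σxy = -3096, Σx² = 1296
Sxx = Σx² − (Σx)²/n = 1296 − 1104.5 = 191.5
Sxy = Σxy − (Σx)(Σy)/n = -3096 − (-2502.75) = -593.25
b = Sxy/Sxx = -593.25/191.5 = -3.097911
a = ȳ − b·x̄ = -26.625 − (-3.097911)·11.75 = 9.775457

9.7755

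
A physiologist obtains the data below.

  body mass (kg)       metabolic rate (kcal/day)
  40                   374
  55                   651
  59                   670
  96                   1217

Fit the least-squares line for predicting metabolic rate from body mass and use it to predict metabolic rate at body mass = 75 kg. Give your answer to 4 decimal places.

n = 4, Σx = 250, Σy = 2912, Σxy = 207127, Σx² = 17322
Sxx = Σx² − (Σx)²/n = 17322 − 15625 = 1697
Sxy = Σxy − (Σx)(Σy)/n = 207127 − 182000 = 25127
b = Sxy/Sxx = 25127/1697 = 14.806718
a = ȳ − b·x̄ = 728 − 14.806718·62.5 = -197.419859
ŷ(75) = a + b·75 = -197.419859 + 14.806718·75 = 913.083972

913.0840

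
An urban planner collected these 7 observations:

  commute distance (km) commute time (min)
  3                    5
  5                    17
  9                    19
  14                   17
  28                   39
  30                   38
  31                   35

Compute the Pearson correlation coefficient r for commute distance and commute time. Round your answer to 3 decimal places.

n = 7, Σx = 120, Σy = 170, Σxy = 3826, Σx² = 2956, Σy² = 5154
Sxx = Σx² − (Σx)²/n = 2956 − 2057.142857 = 898.857143
Sxy = Σxy − (Σx)(Σy)/n = 3826 − 2914.285714 = 911.714286
Syy = Σy² − (Σy)²/n = 5154 − 4128.571429 = 1025.428571
r = Sxy/√(Sxx·Syy) = 911.714286/√(921713.795918) = 911.714286/960.059267 = 0.949644

0.950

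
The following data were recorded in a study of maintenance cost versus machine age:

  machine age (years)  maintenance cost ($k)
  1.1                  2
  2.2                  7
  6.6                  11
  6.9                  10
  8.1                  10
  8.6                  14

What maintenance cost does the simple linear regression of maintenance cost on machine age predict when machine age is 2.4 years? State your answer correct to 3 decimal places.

5.218

n = 6, Σx = 33.5, Σy = 54, Σxy = 360.6, Σx² = 236.79
Sxx = Σx² − (Σx)²/n = 236.79 − 187.041667 = 49.748333
Sxy = Σxy − (Σx)(Σy)/n = 360.6 − 301.5 = 59.1
b = Sxy/Sxx = 59.1/49.748333 = 1.187979
a = ȳ − b·x̄ = 9 − 1.187979·5.583333 = 2.367114
ŷ(2.4) = a + b·2.4 = 2.367114 + 1.187979·2.4 = 5.218265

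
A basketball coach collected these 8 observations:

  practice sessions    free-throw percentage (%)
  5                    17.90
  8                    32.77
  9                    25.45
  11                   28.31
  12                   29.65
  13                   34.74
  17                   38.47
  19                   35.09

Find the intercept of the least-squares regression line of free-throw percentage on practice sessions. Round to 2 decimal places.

16.76

n = 8, Σx = 94, Σy = 242.38, Σxy = 3020.24, Σx² = 1254
Sxx = Σx² − (Σx)²/n = 1254 − 1104.5 = 149.5
Sxy = Σxy − (Σx)(Σy)/n = 3020.24 − 2847.965 = 172.275
b = Sxy/Sxx = 172.275/149.5 = 1.152341
a = ȳ − b·x̄ = 30.2975 − 1.152341·11.75 = 16.757492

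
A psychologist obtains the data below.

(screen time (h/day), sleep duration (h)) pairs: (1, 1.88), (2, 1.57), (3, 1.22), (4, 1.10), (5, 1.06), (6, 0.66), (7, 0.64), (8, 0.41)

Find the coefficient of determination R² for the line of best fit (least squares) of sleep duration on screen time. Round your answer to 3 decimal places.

0.962

n = 8, Σx = 36, Σy = 8.54, Σxy = 30.1, Σx² = 204, Σy² = 10.8346
Sxx = Σx² − (Σx)²/n = 204 − 162 = 42
Sxy = Σxy − (Σx)(Σy)/n = 30.1 − 38.43 = -8.33
Syy = Σy² − (Σy)²/n = 10.8346 − 9.11645 = 1.71815
R² = Sxy²/(Sxx·Syy) = (-8.33)²/(42·1.71815) = 0.961567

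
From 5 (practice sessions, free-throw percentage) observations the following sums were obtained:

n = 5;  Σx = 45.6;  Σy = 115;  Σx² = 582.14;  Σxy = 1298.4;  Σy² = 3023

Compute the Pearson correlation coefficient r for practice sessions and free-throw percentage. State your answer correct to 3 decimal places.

Sxx = Σx² − (Σx)²/n = 582.14 − 415.872 = 166.268
Sxy = Σxy − (Σx)(Σy)/n = 1298.4 − 1048.8 = 249.6
Syy = Σy² − (Σy)²/n = 3023 − 2645 = 378
r = Sxy/√(Sxx·Syy) = 249.6/√(62849.304) = 249.6/250.697635 = 0.995622

0.996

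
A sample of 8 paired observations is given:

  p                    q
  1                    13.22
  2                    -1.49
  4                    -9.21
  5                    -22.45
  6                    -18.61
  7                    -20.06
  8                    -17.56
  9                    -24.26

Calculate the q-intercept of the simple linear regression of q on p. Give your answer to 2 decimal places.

n = 8, Σx = 42, Σy = -100.42, Σxy = -749.75, Σx² = 276
Sxx = Σx² − (Σx)²/n = 276 − 220.5 = 55.5
Sxy = Σxy − (Σx)(Σy)/n = -749.75 − (-527.205) = -222.545
b = Sxy/Sxx = -222.545/55.5 = -4.009820
a = ȳ − b·x̄ = -12.5525 − (-4.009820)·5.25 = 8.499054

8.50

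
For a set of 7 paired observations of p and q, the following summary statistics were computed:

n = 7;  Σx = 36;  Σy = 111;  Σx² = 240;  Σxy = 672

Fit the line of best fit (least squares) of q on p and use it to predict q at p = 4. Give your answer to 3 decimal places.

Sxx = Σx² − (Σx)²/n = 240 − 185.142857 = 54.857143
Sxy = Σxy − (Σx)(Σy)/n = 672 − 570.857143 = 101.142857
b = Sxy/Sxx = 101.142857/54.857143 = 1.84375
a = ȳ − b·x̄ = 15.857143 − 1.84375·5.142857 = 6.375
ŷ(4) = a + b·4 = 6.375 + 1.84375·4 = 13.75

13.750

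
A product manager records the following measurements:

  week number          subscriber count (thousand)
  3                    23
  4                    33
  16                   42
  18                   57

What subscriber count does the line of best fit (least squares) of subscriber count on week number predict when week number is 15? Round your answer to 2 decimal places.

n = 4, Σx = 41, Σy = 155, Σxy = 1899, Σx² = 605
Sxx = Σx² − (Σx)²/n = 605 − 420.25 = 184.75
Sxy = Σxy − (Σx)(Σy)/n = 1899 − 1588.75 = 310.25
b = Sxy/Sxx = 310.25/184.75 = 1.679296
a = ȳ − b·x̄ = 38.75 − 1.679296·10.25 = 21.537212
ŷ(15) = a + b·15 = 21.537212 + 1.679296·15 = 46.726658

46.73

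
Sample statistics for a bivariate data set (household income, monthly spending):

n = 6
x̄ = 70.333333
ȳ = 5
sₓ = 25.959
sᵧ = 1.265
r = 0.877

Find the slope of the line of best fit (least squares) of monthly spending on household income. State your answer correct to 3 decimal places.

0.043

b = r · sᵧ/sₓ = 0.877 · 1.265/25.959 = 0.042737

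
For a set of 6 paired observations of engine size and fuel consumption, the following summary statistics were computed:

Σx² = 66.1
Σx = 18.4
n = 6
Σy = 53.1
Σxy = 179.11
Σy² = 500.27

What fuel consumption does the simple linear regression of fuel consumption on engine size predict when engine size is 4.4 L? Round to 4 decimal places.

Sxx = Σx² − (Σx)²/n = 66.1 − 56.426667 = 9.673333
Sxy = Σxy − (Σx)(Σy)/n = 179.11 − 162.84 = 16.27
b = Sxy/Sxx = 16.27/9.673333 = 1.681943
a = ȳ − b·x̄ = 8.85 − 1.681943·3.066667 = 3.692040
ŷ(4.4) = a + b·4.4 = 3.692040 + 1.681943·4.4 = 11.092591

11.0926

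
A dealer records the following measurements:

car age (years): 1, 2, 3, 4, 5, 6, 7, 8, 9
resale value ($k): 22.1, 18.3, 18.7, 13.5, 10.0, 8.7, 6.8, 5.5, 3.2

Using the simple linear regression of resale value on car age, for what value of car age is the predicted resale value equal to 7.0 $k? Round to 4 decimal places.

n = 9, Σx = 45, Σy = 106.8, Σxy = 391.4, Σx² = 285
Sxx = Σx² − (Σx)²/n = 285 − 225 = 60
Sxy = Σxy − (Σx)(Σy)/n = 391.4 − 534 = -142.6
b = Sxy/Sxx = -142.6/60 = -2.376667
a = ȳ − b·x̄ = 11.866667 − (-2.376667)·5 = 23.75
Set a + b·x = 7.0: x = (7.0 − 23.75) / (-2.376667) = 7.047686

7.0477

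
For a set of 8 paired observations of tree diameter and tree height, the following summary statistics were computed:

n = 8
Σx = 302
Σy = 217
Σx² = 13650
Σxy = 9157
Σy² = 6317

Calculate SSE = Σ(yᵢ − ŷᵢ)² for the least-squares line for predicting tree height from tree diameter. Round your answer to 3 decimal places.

16.691

Sxx = Σx² − (Σx)²/n = 13650 − 11400.5 = 2249.5
Sxy = Σxy − (Σx)(Σy)/n = 9157 − 8191.75 = 965.25
Syy = Σy² − (Σy)²/n = 6317 − 5886.125 = 430.875
b = Sxy/Sxx = 965.25/2249.5 = 0.429095
SSE = Syy − b·Sxy = 430.875 − 0.429095·965.25 = 16.690709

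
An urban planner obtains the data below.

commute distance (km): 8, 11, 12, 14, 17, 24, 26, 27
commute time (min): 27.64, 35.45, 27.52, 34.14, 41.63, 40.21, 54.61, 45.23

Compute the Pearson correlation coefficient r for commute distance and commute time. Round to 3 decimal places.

n = 8, Σx = 139, Σy = 306.43, Σxy = 5733.09, Σx² = 2795, Σy² = 12321.4681
Sxx = Σx² − (Σx)²/n = 2795 − 2415.125 = 379.875
Sxy = Σxy − (Σx)(Σy)/n = 5733.09 − 5324.22125 = 408.86875
Syy = Σy² − (Σy)²/n = 12321.4681 − 11737.418112 = 584.049988
r = Sxy/√(Sxx·Syy) = 408.86875/√(221865.989002) = 408.86875/471.026527 = 0.868038

0.868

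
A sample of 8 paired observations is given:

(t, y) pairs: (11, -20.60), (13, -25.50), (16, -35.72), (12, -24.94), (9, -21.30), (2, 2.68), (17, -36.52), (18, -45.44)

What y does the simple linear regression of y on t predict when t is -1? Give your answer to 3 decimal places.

n = 8, Σx = 98, Σy = -207.34, Σxy = -3054, Σx² = 1388
Sxx = Σx² − (Σx)²/n = 1388 − 1200.5 = 187.5
Sxy = Σxy − (Σx)(Σy)/n = -3054 − (-2539.915) = -514.085
b = Sxy/Sxx = -514.085/187.5 = -2.741787
a = ȳ − b·x̄ = -25.9175 − (-2.741787)·12.25 = 7.669387
ŷ(-1) = a + b·-1 = 7.669387 + (-2.741787)·(-1) = 10.411173

10.411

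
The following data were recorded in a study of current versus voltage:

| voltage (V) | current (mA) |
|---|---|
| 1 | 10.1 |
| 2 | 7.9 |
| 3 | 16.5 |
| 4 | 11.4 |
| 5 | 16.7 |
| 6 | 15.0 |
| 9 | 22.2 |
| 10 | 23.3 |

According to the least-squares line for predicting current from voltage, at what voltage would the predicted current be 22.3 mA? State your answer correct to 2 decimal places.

9.45

n = 8, Σx = 40, Σy = 123.1, Σxy = 727.3, Σx² = 272
Sxx = Σx² − (Σx)²/n = 272 − 200 = 72
Sxy = Σxy − (Σx)(Σy)/n = 727.3 − 615.5 = 111.8
b = Sxy/Sxx = 111.8/72 = 1.552778
a = ȳ − b·x̄ = 15.3875 − 1.552778·5 = 7.623611
Set a + b·x = 22.3: x = (22.3 − 7.623611) / 1.552778 = 9.451699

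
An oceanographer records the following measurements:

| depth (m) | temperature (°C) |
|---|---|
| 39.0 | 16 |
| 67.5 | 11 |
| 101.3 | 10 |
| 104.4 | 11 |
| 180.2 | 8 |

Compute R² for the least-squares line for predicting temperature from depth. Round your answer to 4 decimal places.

n = 5, Σx = 492.4, Σy = 56, Σxy = 4969.5, Σx² = 59710.34, Σy² = 662
Sxx = Σx² − (Σx)²/n = 59710.34 − 48491.552 = 11218.788
Sxy = Σxy − (Σx)(Σy)/n = 4969.5 − 5514.88 = -545.38
Syy = Σy² − (Σy)²/n = 662 − 627.2 = 34.8
R² = Sxy²/(Sxx·Syy) = (-545.38)²/(11218.788·34.8) = 0.761857

0.7619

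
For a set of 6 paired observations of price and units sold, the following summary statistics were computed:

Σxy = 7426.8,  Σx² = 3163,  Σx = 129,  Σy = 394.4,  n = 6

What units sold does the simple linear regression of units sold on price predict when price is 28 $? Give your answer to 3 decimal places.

Sxx = Σx² − (Σx)²/n = 3163 − 2773.5 = 389.5
Sxy = Σxy − (Σx)(Σy)/n = 7426.8 − 8479.6 = -1052.8
b = Sxy/Sxx = -1052.8/389.5 = -2.702953
a = ȳ − b·x̄ = 65.733333 − (-2.702953)·21.5 = 123.846812
ŷ(28) = a + b·28 = 123.846812 + (-2.702953)·28 = 48.164142

48.164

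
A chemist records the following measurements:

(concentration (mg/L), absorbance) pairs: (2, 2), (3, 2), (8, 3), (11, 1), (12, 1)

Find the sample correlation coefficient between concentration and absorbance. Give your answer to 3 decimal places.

-0.512

n = 5, Σx = 36, Σy = 9, Σxy = 57, Σx² = 342, Σy² = 19
Sxx = Σx² − (Σx)²/n = 342 − 259.2 = 82.8
Sxy = Σxy − (Σx)(Σy)/n = 57 − 64.8 = -7.8
Syy = Σy² − (Σy)²/n = 19 − 16.2 = 2.8
r = Sxy/√(Sxx·Syy) = -7.8/√(231.84) = -7.8/15.226293 = -0.512272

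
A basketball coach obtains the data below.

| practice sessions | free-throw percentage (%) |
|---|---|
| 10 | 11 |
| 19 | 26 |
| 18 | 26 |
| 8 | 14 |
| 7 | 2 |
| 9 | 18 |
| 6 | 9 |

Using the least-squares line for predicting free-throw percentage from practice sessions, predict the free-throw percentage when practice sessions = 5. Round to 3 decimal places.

6.286

n = 7, Σx = 77, Σy = 106, Σxy = 1414, Σx² = 1015
Sxx = Σx² − (Σx)²/n = 1015 − 847 = 168
Sxy = Σxy − (Σx)(Σy)/n = 1414 − 1166 = 248
b = Sxy/Sxx = 248/168 = 1.476190
a = ȳ − b·x̄ = 15.142857 − 1.476190·11 = -1.095238
ŷ(5) = a + b·5 = -1.095238 + 1.476190·5 = 6.285714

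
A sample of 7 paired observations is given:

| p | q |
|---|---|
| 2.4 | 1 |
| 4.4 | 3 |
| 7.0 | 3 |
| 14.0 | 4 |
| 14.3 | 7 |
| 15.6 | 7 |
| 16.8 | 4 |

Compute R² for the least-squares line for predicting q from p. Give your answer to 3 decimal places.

0.611

n = 7, Σx = 74.5, Σy = 29, Σxy = 369.1, Σx² = 1000.21, Σy² = 149
Sxx = Σx² − (Σx)²/n = 1000.21 − 792.892857 = 207.317143
Sxy = Σxy − (Σx)(Σy)/n = 369.1 − 308.642857 = 60.457143
Syy = Σy² − (Σy)²/n = 149 − 120.142857 = 28.857143
R² = Sxy²/(Sxx·Syy) = (60.457143)²/(207.317143·28.857143) = 0.610951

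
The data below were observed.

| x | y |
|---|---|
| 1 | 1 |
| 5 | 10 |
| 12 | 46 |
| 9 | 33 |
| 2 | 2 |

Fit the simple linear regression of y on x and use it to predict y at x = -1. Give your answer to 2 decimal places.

-10.62

n = 5, Σx = 29, Σy = 92, Σxy = 904, Σx² = 255
Sxx = Σx² − (Σx)²/n = 255 − 168.2 = 86.8
Sxy = Σxy − (Σx)(Σy)/n = 904 − 533.6 = 370.4
b = Sxy/Sxx = 370.4/86.8 = 4.267281
a = ȳ − b·x̄ = 18.4 − 4.267281·5.8 = -6.350230
ŷ(-1) = a + b·-1 = -6.350230 + 4.267281·(-1) = -10.617512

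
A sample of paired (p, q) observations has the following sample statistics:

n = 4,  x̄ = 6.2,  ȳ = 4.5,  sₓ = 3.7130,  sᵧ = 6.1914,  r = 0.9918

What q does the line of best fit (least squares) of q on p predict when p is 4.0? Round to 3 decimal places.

0.862

b = r · sᵧ/sₓ = 0.9918 · 6.1914/3.713 = 1.653819
a = ȳ − b·x̄ = 4.5 − 1.653819·6.2 = -5.753679
ŷ(4.0) = a + b·4.0 = -5.753679 + 1.653819·4 = 0.861598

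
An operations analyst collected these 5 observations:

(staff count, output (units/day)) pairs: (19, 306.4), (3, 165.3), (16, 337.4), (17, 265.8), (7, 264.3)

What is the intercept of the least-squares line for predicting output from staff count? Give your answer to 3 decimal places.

173.918

n = 5, Σx = 62, Σy = 1339.2, Σxy = 18084.6, Σx² = 964
Sxx = Σx² − (Σx)²/n = 964 − 768.8 = 195.2
Sxy = Σxy − (Σx)(Σy)/n = 18084.6 − 16606.08 = 1478.52
b = Sxy/Sxx = 1478.52/195.2 = 7.574385
a = ȳ − b·x̄ = 267.84 − 7.574385·12.4 = 173.917623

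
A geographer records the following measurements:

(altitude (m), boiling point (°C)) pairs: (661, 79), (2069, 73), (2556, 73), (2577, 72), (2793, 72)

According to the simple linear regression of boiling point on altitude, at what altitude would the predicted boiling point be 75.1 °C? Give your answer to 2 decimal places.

1740.69

n = 5, Σx = 10656, Σy = 369, Σxy = 776484, Σx² = 25692596
Sxx = Σx² − (Σx)²/n = 25692596 − 22710067.2 = 2982528.8
Sxy = Σxy − (Σx)(Σy)/n = 776484 − 786412.8 = -9928.8
b = Sxy/Sxx = -9928.8/2982528.8 = -0.003329
a = ȳ − b·x̄ = 73.8 − (-0.003329)·2131.2 = 80.894737
Set a + b·x = 75.1: x = (75.1 − 80.894737) / (-0.003329) = 1740.690831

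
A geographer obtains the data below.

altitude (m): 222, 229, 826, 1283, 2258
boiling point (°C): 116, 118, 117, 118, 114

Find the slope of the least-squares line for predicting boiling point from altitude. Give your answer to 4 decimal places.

n = 5, Σx = 4818, Σy = 583, Σxy = 558222, Σx² = 7528654
Sxx = Σx² − (Σx)²/n = 7528654 − 4642624.8 = 2886029.2
Sxy = Σxy − (Σx)(Σy)/n = 558222 − 561778.8 = -3556.8
b = Sxy/Sxx = -3556.8/2886029.2 = -0.001232

-0.0012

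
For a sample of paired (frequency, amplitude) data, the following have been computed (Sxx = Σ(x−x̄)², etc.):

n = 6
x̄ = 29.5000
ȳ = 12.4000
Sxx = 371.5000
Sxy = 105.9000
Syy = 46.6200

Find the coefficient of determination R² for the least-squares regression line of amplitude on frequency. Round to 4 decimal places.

0.6475

R² = Sxy²/(Sxx·Syy) = (105.9)²/(371.5·46.62) = 0.647531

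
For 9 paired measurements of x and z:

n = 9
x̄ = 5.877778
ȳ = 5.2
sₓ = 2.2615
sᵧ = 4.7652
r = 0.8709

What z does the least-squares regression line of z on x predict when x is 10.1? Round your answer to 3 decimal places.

b = r · sᵧ/sₓ = 0.8709 · 4.7652/2.2615 = 1.835071
a = ȳ − b·x̄ = 5.2 − 1.835071·5.877778 = -5.586139
ŷ(10.1) = a + b·10.1 = -5.586139 + 1.835071·10.1 = 12.948076

12.948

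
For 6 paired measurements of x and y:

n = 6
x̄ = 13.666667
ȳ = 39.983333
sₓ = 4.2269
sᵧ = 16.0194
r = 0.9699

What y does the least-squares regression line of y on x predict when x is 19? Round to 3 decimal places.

b = r · sᵧ/sₓ = 0.9699 · 16.0194/4.2269 = 3.675795
a = ȳ − b·x̄ = 39.983333 − 3.675795·13.666667 = -10.252527
ŷ(19) = a + b·19 = -10.252527 + 3.675795·19 = 59.587569

59.588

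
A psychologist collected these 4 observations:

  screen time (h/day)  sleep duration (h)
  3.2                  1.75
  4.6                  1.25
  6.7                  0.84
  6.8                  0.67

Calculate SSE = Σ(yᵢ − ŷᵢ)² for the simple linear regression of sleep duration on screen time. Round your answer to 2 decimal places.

0.02

n = 4, Σx = 21.3, Σy = 4.51, Σxy = 21.534, Σx² = 122.53, Σy² = 5.7795
Sxx = Σx² − (Σx)²/n = 122.53 − 113.4225 = 9.1075
Sxy = Σxy − (Σx)(Σy)/n = 21.534 − 24.01575 = -2.48175
Syy = Σy² − (Σy)²/n = 5.7795 − 5.085025 = 0.694475
b = Sxy/Sxx = -2.48175/9.1075 = -0.272495
SSE = Syy − b·Sxy = 0.694475 − (-0.272495)·(-2.48175) = 0.018210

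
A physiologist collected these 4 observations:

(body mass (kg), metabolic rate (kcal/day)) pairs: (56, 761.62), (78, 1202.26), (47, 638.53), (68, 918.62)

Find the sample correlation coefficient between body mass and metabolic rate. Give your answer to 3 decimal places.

n = 4, Σx = 249, Σy = 3521.03, Σxy = 228904.07, Σx² = 16053, Σy² = 3277077.3973
Sxx = Σx² − (Σx)²/n = 16053 − 15500.25 = 552.75
Sxy = Σxy − (Σx)(Σy)/n = 228904.07 − 219184.1175 = 9719.9525
Syy = Σy² − (Σy)²/n = 3277077.3973 − 3099413.065225 = 177664.332075
r = Sxy/√(Sxx·Syy) = 9719.9525/√(98203959.554456) = 9719.9525/9909.791095 = 0.980843

0.981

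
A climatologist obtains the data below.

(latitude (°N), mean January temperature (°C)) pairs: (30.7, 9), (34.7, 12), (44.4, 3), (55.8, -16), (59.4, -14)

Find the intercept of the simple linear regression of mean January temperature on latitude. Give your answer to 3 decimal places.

n = 5, Σx = 225, Σy = -6, Σxy = -898.5, Σx² = 10759.94
Sxx = Σx² − (Σx)²/n = 10759.94 − 10125 = 634.94
Sxy = Σxy − (Σx)(Σy)/n = -898.5 − (-270) = -628.5
b = Sxy/Sxx = -628.5/634.94 = -0.989857
a = ȳ − b·x̄ = -1.2 − (-0.989857)·45 = 43.343579

43.344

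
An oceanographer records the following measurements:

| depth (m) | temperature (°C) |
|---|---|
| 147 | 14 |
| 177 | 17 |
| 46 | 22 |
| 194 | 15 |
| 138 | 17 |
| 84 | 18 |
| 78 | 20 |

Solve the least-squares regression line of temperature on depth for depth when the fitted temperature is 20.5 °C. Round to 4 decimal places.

n = 7, Σx = 864, Σy = 123, Σxy = 14407, Σx² = 124874
Sxx = Σx² − (Σx)²/n = 124874 − 106642.285714 = 18231.714286
Sxy = Σxy − (Σx)(Σy)/n = 14407 − 15181.714286 = -774.714286
b = Sxy/Sxx = -774.714286/18231.714286 = -0.042493
a = ȳ − b·x̄ = 17.571429 − (-0.042493)·123.428571 = 22.816239
Set a + b·x = 20.5: x = (20.5 − 22.816239) / (-0.042493) = 54.509128

54.5091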